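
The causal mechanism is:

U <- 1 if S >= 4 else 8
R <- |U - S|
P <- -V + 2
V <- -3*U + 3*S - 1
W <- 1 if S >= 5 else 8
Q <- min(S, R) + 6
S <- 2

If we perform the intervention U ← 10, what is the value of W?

do(U=10) replaces the equation U <- 1 if S >= 4 else 8 with the constant U = 10.
Since W is not a descendant of the intervened variable, it is unaffected.
W = 1 if S >= 5 else 8  [with S=2]  = 8

8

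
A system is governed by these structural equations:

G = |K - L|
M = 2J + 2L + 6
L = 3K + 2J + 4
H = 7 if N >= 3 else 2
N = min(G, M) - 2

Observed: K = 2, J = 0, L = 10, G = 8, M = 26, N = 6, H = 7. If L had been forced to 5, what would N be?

The intervention breaks the incoming arrows to L: L = 3K + 2J + 4 no longer applies, and L = 5.
G = |K - L|  [with K=2, L=5]  = 3
M = 2J + 2L + 6  [with J=0, L=5]  = 16
N = min(G, M) - 2  [with G=3, M=16]  = 1

1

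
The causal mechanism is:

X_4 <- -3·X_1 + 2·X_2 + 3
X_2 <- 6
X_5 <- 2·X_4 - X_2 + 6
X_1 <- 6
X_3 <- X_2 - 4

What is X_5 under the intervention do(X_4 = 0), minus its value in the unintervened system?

6

Intervening sets X_4 = 0 and removes its equation (X_4 <- -3·X_1 + 2·X_2 + 3).
X_5 = 2·X_4 - X_2 + 6  [with X_4=0, X_2=6]  = 0
Without intervention: X_4 = -3·X_1 + 2·X_2 + 3  [with X_1=6, X_2=6]  = -3; X_5 = 2·X_4 - X_2 + 6  [with X_4=-3, X_2=6]  = -6.
Change = 0 − (-6) = 6.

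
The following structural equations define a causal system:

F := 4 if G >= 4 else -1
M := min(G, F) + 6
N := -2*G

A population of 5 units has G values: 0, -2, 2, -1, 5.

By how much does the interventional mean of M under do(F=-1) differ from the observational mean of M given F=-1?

0.05

do(F=-1) breaks F's dependence on G. With F=-1 fixed, M across the units is 5, 4, 5, 5, 5, mean 4.8.
Conditioning on F=-1 selects the 4 unit(s) with G ∈ {0, -2, 2, -1}. Their M values: 5, 4, 5, 5. Mean = 4.75.
Difference = 4.8 − 4.75 = 0.05.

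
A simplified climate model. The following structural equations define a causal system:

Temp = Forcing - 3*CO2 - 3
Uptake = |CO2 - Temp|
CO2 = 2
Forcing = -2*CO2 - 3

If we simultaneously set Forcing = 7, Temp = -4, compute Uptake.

Setting Forcing = 7, Temp = -4 by intervention discards those variables' equations.
Uptake = |CO2 - Temp|  [with CO2=2, Temp=-4]  = 6

6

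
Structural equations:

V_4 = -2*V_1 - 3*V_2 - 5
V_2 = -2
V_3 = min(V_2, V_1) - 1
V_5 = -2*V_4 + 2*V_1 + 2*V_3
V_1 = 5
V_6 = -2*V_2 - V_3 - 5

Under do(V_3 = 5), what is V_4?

-9

The intervention breaks the incoming arrows to V_3: V_3 = min(V_2, V_1) - 1 no longer applies, and V_3 = 5.
V_4 is not downstream of the intervention, so its value is determined by the original equations.
V_4 = -2*V_1 - 3*V_2 - 5  [with V_1=5, V_2=-2]  = -9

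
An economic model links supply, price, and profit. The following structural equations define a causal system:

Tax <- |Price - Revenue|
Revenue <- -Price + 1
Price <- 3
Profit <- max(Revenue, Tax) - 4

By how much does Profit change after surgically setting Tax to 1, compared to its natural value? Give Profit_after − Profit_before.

The intervention breaks the incoming arrows to Tax: Tax <- |Price - Revenue| no longer applies, and Tax = 1.
Revenue = -Price + 1  [with Price=3]  = -2
Profit = max(Revenue, Tax) - 4  [with Revenue=-2, Tax=1]  = -3
Without intervention: Revenue = -Price + 1  [with Price=3]  = -2; Tax = |Price - Revenue|  [with Price=3, Revenue=-2]  = 5; Profit = max(Revenue, Tax) - 4  [with Revenue=-2, Tax=5]  = 1.
Change = -3 − 1 = -4.

-4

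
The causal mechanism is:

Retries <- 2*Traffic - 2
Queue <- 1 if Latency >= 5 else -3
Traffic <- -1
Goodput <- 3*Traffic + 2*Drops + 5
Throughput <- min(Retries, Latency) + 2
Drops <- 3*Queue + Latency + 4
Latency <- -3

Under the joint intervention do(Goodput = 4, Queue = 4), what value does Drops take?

The joint intervention fixes Goodput = 4, Queue = 4, removing each variable's own equation.
Drops = 3*Queue + Latency + 4  [with Queue=4, Latency=-3]  = 13

13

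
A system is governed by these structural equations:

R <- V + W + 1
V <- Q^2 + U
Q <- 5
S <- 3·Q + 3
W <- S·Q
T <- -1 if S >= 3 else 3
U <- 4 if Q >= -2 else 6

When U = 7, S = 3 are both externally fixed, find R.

48

The joint intervention fixes U = 7, S = 3, removing each variable's own equation.
V = Q^2 + U  [with Q=5, U=7]  = 32
W = S·Q  [with S=3, Q=5]  = 15
R = V + W + 1  [with V=32, W=15]  = 48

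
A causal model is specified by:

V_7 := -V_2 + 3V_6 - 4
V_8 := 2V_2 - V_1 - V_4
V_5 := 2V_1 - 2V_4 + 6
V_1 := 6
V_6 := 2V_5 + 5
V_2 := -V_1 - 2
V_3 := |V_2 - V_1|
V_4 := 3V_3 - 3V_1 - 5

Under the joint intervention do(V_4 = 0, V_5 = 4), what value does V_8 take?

The joint intervention fixes V_4 = 0, V_5 = 4, removing each variable's own equation.
V_2 = -V_1 - 2  [with V_1=6]  = -8
V_8 = 2V_2 - V_1 - V_4  [with V_2=-8, V_1=6, V_4=0]  = -22

-22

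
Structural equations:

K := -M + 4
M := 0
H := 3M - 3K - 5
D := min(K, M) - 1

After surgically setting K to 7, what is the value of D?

-1

Under do(K=7), the mechanism K := -M + 4 is discarded; K is fixed at 7.
D = min(K, M) - 1  [with K=7, M=0]  = -1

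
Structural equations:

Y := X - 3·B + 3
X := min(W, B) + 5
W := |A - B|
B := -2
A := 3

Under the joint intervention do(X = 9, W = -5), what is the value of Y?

The joint intervention fixes X = 9, W = -5, removing each variable's own equation.
Y = X - 3·B + 3  [with X=9, B=-2]  = 18

18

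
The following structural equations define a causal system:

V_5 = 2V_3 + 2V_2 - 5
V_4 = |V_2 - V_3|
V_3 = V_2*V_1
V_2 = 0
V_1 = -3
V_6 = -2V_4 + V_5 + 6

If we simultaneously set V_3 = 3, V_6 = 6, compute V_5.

1

The joint intervention fixes V_3 = 3, V_6 = 6, removing each variable's own equation.
V_5 = 2V_3 + 2V_2 - 5  [with V_3=3, V_2=0]  = 1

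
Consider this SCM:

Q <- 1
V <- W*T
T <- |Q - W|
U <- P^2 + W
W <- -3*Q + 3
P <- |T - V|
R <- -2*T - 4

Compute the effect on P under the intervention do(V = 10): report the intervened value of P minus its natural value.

Intervening sets V = 10 and removes its equation (V <- W*T).
W = -3*Q + 3  [with Q=1]  = 0
T = |Q - W|  [with Q=1, W=0]  = 1
P = |T - V|  [with T=1, V=10]  = 9
Without intervention: W = -3*Q + 3  [with Q=1]  = 0; T = |Q - W|  [with Q=1, W=0]  = 1; V = W*T  [with W=0, T=1]  = 0; P = |T - V|  [with T=1, V=0]  = 1.
Change = 9 − 1 = 8.

8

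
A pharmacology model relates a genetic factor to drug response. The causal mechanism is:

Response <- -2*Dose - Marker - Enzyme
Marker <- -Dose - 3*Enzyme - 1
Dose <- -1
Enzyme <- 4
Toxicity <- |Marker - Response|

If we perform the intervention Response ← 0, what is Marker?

-12

Under do(Response=0), the mechanism Response <- -2*Dose - Marker - Enzyme is discarded; Response is fixed at 0.
Since Marker is not a descendant of the intervened variable, it is unaffected.
Marker = -Dose - 3*Enzyme - 1  [with Dose=-1, Enzyme=4]  = -12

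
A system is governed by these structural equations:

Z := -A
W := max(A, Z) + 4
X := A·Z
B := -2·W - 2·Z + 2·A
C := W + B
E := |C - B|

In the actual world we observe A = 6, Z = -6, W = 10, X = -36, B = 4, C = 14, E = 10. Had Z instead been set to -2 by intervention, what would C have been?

6

Under do(Z=-2), the mechanism Z := -A is discarded; Z is fixed at -2.
W = max(A, Z) + 4  [with A=6, Z=-2]  = 10
B = -2·W - 2·Z + 2·A  [with W=10, Z=-2, A=6]  = -4
C = W + B  [with W=10, B=-4]  = 6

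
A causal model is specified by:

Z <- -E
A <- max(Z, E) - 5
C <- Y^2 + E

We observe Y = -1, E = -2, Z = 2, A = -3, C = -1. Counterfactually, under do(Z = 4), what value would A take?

The intervention breaks the incoming arrows to Z: Z <- -E no longer applies, and Z = 4.
A = max(Z, E) - 5  [with Z=4, E=-2]  = -1

-1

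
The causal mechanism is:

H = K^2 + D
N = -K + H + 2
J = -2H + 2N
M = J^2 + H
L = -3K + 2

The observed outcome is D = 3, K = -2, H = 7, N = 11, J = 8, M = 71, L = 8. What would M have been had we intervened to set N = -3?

407

Under do(N=-3), the mechanism N = -K + H + 2 is discarded; N is fixed at -3.
H = K^2 + D  [with K=-2, D=3]  = 7
J = -2H + 2N  [with H=7, N=-3]  = -20
M = J^2 + H  [with J=-20, H=7]  = 407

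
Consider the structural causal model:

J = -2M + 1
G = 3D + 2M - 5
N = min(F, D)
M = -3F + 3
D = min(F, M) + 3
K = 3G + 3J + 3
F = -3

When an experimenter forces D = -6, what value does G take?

The intervention breaks the incoming arrows to D: D = min(F, M) + 3 no longer applies, and D = -6.
M = -3F + 3  [with F=-3]  = 12
G = 3D + 2M - 5  [with D=-6, M=12]  = 1

1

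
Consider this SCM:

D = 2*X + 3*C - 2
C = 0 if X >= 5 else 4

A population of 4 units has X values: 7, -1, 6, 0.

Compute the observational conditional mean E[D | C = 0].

Observing C=0 restricts to units where C's equation naturally yields 0: X ∈ {7, 6}. In that subpopulation D = 12, 10, mean 11.

11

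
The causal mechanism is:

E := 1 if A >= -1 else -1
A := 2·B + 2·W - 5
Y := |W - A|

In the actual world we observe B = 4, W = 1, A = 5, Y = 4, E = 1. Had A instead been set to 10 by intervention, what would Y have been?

The intervention breaks the incoming arrows to A: A := 2·B + 2·W - 5 no longer applies, and A = 10.
Y = |W - A|  [with W=1, A=10]  = 9

9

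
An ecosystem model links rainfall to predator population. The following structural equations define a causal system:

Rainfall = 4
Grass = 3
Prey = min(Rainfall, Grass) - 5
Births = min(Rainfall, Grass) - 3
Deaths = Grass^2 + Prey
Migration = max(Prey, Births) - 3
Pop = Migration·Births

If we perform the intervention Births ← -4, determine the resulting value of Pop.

20

The intervention breaks the incoming arrows to Births: Births = min(Rainfall, Grass) - 3 no longer applies, and Births = -4.
Prey = min(Rainfall, Grass) - 5  [with Rainfall=4, Grass=3]  = -2
Migration = max(Prey, Births) - 3  [with Prey=-2, Births=-4]  = -5
Pop = Migration·Births  [with Migration=-5, Births=-4]  = 20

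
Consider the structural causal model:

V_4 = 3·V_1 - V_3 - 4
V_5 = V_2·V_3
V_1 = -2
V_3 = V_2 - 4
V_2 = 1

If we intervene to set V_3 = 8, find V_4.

-18

The intervention breaks the incoming arrows to V_3: V_3 = V_2 - 4 no longer applies, and V_3 = 8.
V_4 = 3·V_1 - V_3 - 4  [with V_1=-2, V_3=8]  = -18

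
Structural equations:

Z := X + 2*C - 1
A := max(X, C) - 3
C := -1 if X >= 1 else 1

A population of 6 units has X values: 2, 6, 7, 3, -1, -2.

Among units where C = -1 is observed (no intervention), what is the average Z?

1.5

Observing C=-1 restricts to units where C's equation naturally yields -1: X ∈ {2, 6, 7, 3}. In that subpopulation Z = -1, 3, 4, 0, mean 1.5.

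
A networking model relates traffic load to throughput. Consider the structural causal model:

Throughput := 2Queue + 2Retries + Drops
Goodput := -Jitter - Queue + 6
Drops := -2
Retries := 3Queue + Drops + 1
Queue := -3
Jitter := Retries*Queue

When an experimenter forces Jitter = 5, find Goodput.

Under do(Jitter=5), the mechanism Jitter := Retries*Queue is discarded; Jitter is fixed at 5.
Goodput = -Jitter - Queue + 6  [with Jitter=5, Queue=-3]  = 4

4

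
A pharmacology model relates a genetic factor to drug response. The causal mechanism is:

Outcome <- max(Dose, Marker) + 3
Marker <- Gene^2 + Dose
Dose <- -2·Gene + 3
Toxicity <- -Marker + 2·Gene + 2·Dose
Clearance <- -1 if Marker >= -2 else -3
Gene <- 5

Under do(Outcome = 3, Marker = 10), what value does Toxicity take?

Under do(Outcome = 3, Marker = 10), each intervened variable's structural equation is replaced by its fixed value.
Dose = -2·Gene + 3  [with Gene=5]  = -7
Toxicity = -Marker + 2·Gene + 2·Dose  [with Marker=10, Gene=5, Dose=-7]  = -14

-14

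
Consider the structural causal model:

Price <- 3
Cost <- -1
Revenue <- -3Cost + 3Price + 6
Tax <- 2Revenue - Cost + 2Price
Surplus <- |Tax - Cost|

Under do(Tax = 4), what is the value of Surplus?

5

Intervening sets Tax = 4 and removes its equation (Tax <- 2Revenue - Cost + 2Price).
Surplus = |Tax - Cost|  [with Tax=4, Cost=-1]  = 5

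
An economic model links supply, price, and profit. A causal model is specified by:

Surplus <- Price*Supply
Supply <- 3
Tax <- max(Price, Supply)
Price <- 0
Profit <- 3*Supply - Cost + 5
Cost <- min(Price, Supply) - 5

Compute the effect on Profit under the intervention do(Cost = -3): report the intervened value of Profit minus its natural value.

-2

do(Cost=-3) replaces the equation Cost <- min(Price, Supply) - 5 with the constant Cost = -3.
Profit = 3*Supply - Cost + 5  [with Supply=3, Cost=-3]  = 17
Without intervention: Cost = min(Price, Supply) - 5  [with Price=0, Supply=3]  = -5; Profit = 3*Supply - Cost + 5  [with Supply=3, Cost=-5]  = 19.
Change = 17 − 19 = -2.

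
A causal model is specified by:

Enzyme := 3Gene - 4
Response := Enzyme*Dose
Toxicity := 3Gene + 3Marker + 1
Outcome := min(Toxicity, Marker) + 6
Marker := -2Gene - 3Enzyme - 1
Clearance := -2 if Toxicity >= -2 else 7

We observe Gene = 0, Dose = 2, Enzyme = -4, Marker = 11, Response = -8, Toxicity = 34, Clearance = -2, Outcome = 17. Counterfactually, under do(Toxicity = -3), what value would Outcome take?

3

Intervening sets Toxicity = -3 and removes its equation (Toxicity := 3Gene + 3Marker + 1).
Enzyme = 3Gene - 4  [with Gene=0]  = -4
Marker = -2Gene - 3Enzyme - 1  [with Gene=0, Enzyme=-4]  = 11
Outcome = min(Toxicity, Marker) + 6  [with Toxicity=-3, Marker=11]  = 3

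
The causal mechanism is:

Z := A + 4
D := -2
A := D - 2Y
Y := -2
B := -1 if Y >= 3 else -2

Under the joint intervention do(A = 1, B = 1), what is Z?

5

Setting A = 1, B = 1 by intervention discards those variables' equations.
Z = A + 4  [with A=1]  = 5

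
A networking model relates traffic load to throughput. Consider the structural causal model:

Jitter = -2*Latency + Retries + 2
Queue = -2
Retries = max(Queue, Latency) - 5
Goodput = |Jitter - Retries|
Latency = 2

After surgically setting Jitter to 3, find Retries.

-3

Under do(Jitter=3), the mechanism Jitter = -2*Latency + Retries + 2 is discarded; Jitter is fixed at 3.
Since Retries is not a descendant of the intervened variable, it is unaffected.
Retries = max(Queue, Latency) - 5  [with Queue=-2, Latency=2]  = -3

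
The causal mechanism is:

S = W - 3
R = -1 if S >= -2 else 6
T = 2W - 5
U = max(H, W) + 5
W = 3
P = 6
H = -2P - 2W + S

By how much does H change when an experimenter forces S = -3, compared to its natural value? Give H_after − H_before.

-3

do(S=-3) replaces the equation S = W - 3 with the constant S = -3.
H = -2P - 2W + S  [with P=6, W=3, S=-3]  = -21
Without intervention: S = W - 3  [with W=3]  = 0; H = -2P - 2W + S  [with P=6, W=3, S=0]  = -18.
Change = -21 − (-18) = -3.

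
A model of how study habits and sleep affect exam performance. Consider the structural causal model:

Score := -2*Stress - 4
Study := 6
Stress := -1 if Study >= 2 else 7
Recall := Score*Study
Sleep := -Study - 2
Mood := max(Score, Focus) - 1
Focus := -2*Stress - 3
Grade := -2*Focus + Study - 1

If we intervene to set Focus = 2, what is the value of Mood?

1

Under do(Focus=2), the mechanism Focus := -2*Stress - 3 is discarded; Focus is fixed at 2.
Stress = -1 if Study >= 2 else 7  [with Study=6]  = -1
Score = -2*Stress - 4  [with Stress=-1]  = -2
Mood = max(Score, Focus) - 1  [with Score=-2, Focus=2]  = 1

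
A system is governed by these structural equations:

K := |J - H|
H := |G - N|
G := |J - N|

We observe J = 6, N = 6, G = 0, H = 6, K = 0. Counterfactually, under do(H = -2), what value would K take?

8

Intervening sets H = -2 and removes its equation (H := |G - N|).
K = |J - H|  [with J=6, H=-2]  = 8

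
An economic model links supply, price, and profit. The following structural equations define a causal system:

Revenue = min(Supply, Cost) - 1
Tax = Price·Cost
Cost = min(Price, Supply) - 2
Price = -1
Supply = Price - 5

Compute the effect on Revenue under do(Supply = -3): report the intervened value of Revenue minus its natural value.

3

Under do(Supply=-3), the mechanism Supply = Price - 5 is discarded; Supply is fixed at -3.
Cost = min(Price, Supply) - 2  [with Price=-1, Supply=-3]  = -5
Revenue = min(Supply, Cost) - 1  [with Supply=-3, Cost=-5]  = -6
Without intervention: Supply = Price - 5  [with Price=-1]  = -6; Cost = min(Price, Supply) - 2  [with Price=-1, Supply=-6]  = -8; Revenue = min(Supply, Cost) - 1  [with Supply=-6, Cost=-8]  = -9.
Change = -6 − (-9) = 3.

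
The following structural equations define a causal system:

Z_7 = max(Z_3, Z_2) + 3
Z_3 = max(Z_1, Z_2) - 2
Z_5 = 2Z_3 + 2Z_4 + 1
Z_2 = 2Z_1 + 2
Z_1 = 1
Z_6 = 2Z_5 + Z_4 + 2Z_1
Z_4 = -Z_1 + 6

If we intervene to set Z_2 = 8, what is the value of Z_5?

do(Z_2=8) replaces the equation Z_2 = 2Z_1 + 2 with the constant Z_2 = 8.
Z_3 = max(Z_1, Z_2) - 2  [with Z_1=1, Z_2=8]  = 6
Z_4 = -Z_1 + 6  [with Z_1=1]  = 5
Z_5 = 2Z_3 + 2Z_4 + 1  [with Z_3=6, Z_4=5]  = 23

23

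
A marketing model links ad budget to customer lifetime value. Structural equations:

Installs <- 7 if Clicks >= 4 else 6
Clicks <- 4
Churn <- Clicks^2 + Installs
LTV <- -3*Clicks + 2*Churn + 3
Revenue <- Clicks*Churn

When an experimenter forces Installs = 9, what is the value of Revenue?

Under do(Installs=9), the mechanism Installs <- 7 if Clicks >= 4 else 6 is discarded; Installs is fixed at 9.
Churn = Clicks^2 + Installs  [with Clicks=4, Installs=9]  = 25
Revenue = Clicks*Churn  [with Clicks=4, Churn=25]  = 100

100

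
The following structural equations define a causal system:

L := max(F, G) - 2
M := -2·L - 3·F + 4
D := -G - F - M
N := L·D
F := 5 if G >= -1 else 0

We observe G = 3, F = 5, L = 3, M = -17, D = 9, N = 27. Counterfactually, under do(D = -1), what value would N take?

The intervention breaks the incoming arrows to D: D := -G - F - M no longer applies, and D = -1.
F = 5 if G >= -1 else 0  [with G=3]  = 5
L = max(F, G) - 2  [with F=5, G=3]  = 3
N = L·D  [with L=3, D=-1]  = -3

-3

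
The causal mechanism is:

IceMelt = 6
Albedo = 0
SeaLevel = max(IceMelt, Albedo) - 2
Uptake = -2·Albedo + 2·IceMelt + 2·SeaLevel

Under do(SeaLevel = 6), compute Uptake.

The intervention breaks the incoming arrows to SeaLevel: SeaLevel = max(IceMelt, Albedo) - 2 no longer applies, and SeaLevel = 6.
Uptake = -2·Albedo + 2·IceMelt + 2·SeaLevel  [with Albedo=0, IceMelt=6, SeaLevel=6]  = 24

24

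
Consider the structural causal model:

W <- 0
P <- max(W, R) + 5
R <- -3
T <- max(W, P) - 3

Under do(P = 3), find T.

The intervention breaks the incoming arrows to P: P <- max(W, R) + 5 no longer applies, and P = 3.
T = max(W, P) - 3  [with W=0, P=3]  = 0

0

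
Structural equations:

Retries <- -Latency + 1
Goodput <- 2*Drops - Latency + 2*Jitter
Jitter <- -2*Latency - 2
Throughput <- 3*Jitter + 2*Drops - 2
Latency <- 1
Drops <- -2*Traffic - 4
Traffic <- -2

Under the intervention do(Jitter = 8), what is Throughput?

22

The intervention breaks the incoming arrows to Jitter: Jitter <- -2*Latency - 2 no longer applies, and Jitter = 8.
Drops = -2*Traffic - 4  [with Traffic=-2]  = 0
Throughput = 3*Jitter + 2*Drops - 2  [with Jitter=8, Drops=0]  = 22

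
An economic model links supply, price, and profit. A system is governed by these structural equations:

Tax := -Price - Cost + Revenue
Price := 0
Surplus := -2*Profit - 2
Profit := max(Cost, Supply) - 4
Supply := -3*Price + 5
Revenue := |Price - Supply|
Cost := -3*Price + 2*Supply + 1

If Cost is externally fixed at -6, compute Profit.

1

The intervention breaks the incoming arrows to Cost: Cost := -3*Price + 2*Supply + 1 no longer applies, and Cost = -6.
Supply = -3*Price + 5  [with Price=0]  = 5
Profit = max(Cost, Supply) - 4  [with Cost=-6, Supply=5]  = 1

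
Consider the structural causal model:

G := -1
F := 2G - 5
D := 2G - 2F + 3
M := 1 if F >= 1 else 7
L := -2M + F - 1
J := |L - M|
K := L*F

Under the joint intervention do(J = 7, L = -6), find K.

Setting J = 7, L = -6 by intervention discards those variables' equations.
F = 2G - 5  [with G=-1]  = -7
K = L*F  [with L=-6, F=-7]  = 42

42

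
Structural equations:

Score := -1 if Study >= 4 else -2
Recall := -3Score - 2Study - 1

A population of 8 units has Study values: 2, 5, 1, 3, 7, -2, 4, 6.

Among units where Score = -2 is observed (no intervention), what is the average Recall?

Observing Score=-2 restricts to units where Score's equation naturally yields -2: Study ∈ {2, 1, 3, -2}. In that subpopulation Recall = 1, 3, -1, 9, mean 3.

3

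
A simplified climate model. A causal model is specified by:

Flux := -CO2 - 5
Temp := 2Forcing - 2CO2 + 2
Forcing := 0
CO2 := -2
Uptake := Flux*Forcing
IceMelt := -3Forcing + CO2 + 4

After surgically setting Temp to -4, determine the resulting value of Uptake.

0

The intervention breaks the incoming arrows to Temp: Temp := 2Forcing - 2CO2 + 2 no longer applies, and Temp = -4.
No directed path runs from Temp to Uptake, so Uptake keeps its natural value.
Flux = -CO2 - 5  [with CO2=-2]  = -3
Uptake = Flux*Forcing  [with Flux=-3, Forcing=0]  = 0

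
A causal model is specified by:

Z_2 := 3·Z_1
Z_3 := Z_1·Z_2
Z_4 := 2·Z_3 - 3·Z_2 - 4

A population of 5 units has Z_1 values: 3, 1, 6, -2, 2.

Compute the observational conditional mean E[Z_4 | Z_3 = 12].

20

Observing Z_3=12 restricts to units where Z_3's equation naturally yields 12: Z_1 ∈ {-2, 2}. In that subpopulation Z_4 = 38, 2, mean 20.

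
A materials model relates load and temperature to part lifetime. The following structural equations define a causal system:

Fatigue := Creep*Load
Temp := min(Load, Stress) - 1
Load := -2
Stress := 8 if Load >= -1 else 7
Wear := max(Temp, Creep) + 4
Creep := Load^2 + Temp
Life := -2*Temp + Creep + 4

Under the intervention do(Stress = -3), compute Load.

Under do(Stress=-3), the mechanism Stress := 8 if Load >= -1 else 7 is discarded; Stress is fixed at -3.
Load is not downstream of the intervention, so its value is determined by the original equations.

-2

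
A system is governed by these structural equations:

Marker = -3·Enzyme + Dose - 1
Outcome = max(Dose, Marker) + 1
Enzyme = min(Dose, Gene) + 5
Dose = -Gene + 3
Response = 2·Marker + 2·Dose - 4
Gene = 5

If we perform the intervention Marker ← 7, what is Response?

6

Intervening sets Marker = 7 and removes its equation (Marker = -3·Enzyme + Dose - 1).
Dose = -Gene + 3  [with Gene=5]  = -2
Response = 2·Marker + 2·Dose - 4  [with Marker=7, Dose=-2]  = 6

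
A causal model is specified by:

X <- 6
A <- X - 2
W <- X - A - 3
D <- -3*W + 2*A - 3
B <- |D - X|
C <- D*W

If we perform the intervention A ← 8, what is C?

-140

Under do(A=8), the mechanism A <- X - 2 is discarded; A is fixed at 8.
W = X - A - 3  [with X=6, A=8]  = -5
D = -3*W + 2*A - 3  [with W=-5, A=8]  = 28
C = D*W  [with D=28, W=-5]  = -140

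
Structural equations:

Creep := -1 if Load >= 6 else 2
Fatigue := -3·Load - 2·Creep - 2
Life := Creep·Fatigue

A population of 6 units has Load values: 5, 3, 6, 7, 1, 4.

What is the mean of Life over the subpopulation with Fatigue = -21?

-10.5

Observing Fatigue=-21 restricts to units where Fatigue's equation naturally yields -21: Load ∈ {5, 7}. In that subpopulation Life = -42, 21, mean -10.5.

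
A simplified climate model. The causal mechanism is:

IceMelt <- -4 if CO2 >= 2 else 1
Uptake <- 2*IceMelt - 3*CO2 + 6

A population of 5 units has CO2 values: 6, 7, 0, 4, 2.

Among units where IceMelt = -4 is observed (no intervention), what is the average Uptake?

-16.25

Observing IceMelt=-4 restricts to units where IceMelt's equation naturally yields -4: CO2 ∈ {6, 7, 4, 2}. In that subpopulation Uptake = -20, -23, -14, -8, mean -16.25.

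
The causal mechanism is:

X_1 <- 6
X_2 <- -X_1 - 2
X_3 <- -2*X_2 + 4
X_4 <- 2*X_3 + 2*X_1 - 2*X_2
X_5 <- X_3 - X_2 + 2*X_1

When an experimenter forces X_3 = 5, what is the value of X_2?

Under do(X_3=5), the mechanism X_3 <- -2*X_2 + 4 is discarded; X_3 is fixed at 5.
Since X_2 is not a descendant of the intervened variable, it is unaffected.
X_2 = -X_1 - 2  [with X_1=6]  = -8

-8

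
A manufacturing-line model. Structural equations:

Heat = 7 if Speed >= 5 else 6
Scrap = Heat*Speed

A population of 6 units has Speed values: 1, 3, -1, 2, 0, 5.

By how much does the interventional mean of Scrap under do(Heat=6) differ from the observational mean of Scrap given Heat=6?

4

The intervention sets Heat=6 in all 6 units regardless of Speed. Recomputing Scrap per unit gives 6, 18, -6, 12, 0, 30; average 10.
Conditioning on Heat=6 selects the 5 unit(s) with Speed ∈ {1, 3, -1, 2, 0}. Their Scrap values: 6, 18, -6, 12, 0. Mean = 6.
Difference = 10 − 6 = 4.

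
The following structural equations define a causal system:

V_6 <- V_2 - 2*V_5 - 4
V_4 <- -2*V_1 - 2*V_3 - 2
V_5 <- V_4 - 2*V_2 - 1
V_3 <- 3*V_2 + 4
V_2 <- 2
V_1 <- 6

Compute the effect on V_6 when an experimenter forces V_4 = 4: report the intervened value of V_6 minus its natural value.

Under do(V_4=4), the mechanism V_4 <- -2*V_1 - 2*V_3 - 2 is discarded; V_4 is fixed at 4.
V_5 = V_4 - 2*V_2 - 1  [with V_4=4, V_2=2]  = -1
V_6 = V_2 - 2*V_5 - 4  [with V_2=2, V_5=-1]  = 0
Without intervention: V_3 = 3*V_2 + 4  [with V_2=2]  = 10; V_4 = -2*V_1 - 2*V_3 - 2  [with V_1=6, V_3=10]  = -34; V_5 = V_4 - 2*V_2 - 1  [with V_4=-34, V_2=2]  = -39; V_6 = V_2 - 2*V_5 - 4  [with V_2=2, V_5=-39]  = 76.
Change = 0 − 76 = -76.

-76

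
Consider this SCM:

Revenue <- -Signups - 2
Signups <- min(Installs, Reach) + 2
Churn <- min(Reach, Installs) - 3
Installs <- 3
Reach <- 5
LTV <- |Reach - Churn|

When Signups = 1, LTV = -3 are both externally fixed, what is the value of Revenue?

-3

The joint intervention fixes Signups = 1, LTV = -3, removing each variable's own equation.
Revenue = -Signups - 2  [with Signups=1]  = -3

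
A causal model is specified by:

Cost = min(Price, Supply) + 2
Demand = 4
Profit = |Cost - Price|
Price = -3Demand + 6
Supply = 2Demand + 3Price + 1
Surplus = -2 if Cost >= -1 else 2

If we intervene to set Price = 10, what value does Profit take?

do(Price=10) replaces the equation Price = -3Demand + 6 with the constant Price = 10.
Supply = 2Demand + 3Price + 1  [with Demand=4, Price=10]  = 39
Cost = min(Price, Supply) + 2  [with Price=10, Supply=39]  = 12
Profit = |Cost - Price|  [with Cost=12, Price=10]  = 2

2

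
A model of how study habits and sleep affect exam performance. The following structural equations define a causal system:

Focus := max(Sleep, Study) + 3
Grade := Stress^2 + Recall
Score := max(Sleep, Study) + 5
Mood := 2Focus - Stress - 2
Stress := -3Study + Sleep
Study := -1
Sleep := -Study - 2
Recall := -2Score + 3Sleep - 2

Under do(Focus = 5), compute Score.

Intervening sets Focus = 5 and removes its equation (Focus := max(Sleep, Study) + 3).
No directed path runs from Focus to Score, so Score keeps its natural value.
Sleep = -Study - 2  [with Study=-1]  = -1
Score = max(Sleep, Study) + 5  [with Sleep=-1, Study=-1]  = 4

4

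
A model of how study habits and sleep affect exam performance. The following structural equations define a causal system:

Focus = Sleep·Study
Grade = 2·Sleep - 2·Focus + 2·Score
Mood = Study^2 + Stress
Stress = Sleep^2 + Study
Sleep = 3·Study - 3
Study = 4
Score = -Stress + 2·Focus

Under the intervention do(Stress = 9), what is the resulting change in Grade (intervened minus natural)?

152

The intervention breaks the incoming arrows to Stress: Stress = Sleep^2 + Study no longer applies, and Stress = 9.
Sleep = 3·Study - 3  [with Study=4]  = 9
Focus = Sleep·Study  [with Sleep=9, Study=4]  = 36
Score = -Stress + 2·Focus  [with Stress=9, Focus=36]  = 63
Grade = 2·Sleep - 2·Focus + 2·Score  [with Sleep=9, Focus=36, Score=63]  = 72
Without intervention: Sleep = 3·Study - 3  [with Study=4]  = 9; Stress = Sleep^2 + Study  [with Sleep=9, Study=4]  = 85; Focus = Sleep·Study  [with Sleep=9, Study=4]  = 36; Score = -Stress + 2·Focus  [with Stress=85, Focus=36]  = -13; Grade = 2·Sleep - 2·Focus + 2·Score  [with Sleep=9, Focus=36, Score=-13]  = -80.
Change = 72 − (-80) = 152.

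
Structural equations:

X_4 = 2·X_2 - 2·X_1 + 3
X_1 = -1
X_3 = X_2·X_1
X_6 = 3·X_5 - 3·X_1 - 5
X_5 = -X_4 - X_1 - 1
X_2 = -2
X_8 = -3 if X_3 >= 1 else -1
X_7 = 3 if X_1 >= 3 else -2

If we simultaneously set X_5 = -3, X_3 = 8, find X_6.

The joint intervention fixes X_5 = -3, X_3 = 8, removing each variable's own equation.
X_6 = 3·X_5 - 3·X_1 - 5  [with X_5=-3, X_1=-1]  = -11

-11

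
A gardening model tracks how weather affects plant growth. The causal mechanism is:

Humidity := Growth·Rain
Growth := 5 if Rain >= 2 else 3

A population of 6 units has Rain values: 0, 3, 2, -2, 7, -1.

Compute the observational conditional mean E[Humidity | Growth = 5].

Conditioning on Growth=5 selects the 3 unit(s) with Rain ∈ {3, 2, 7}. Their Humidity values: 15, 10, 35. Mean = 20.

20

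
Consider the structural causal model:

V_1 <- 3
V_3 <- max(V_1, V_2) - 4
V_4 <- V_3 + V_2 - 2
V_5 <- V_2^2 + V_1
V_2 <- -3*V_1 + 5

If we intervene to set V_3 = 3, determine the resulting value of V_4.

The intervention breaks the incoming arrows to V_3: V_3 <- max(V_1, V_2) - 4 no longer applies, and V_3 = 3.
V_2 = -3*V_1 + 5  [with V_1=3]  = -4
V_4 = V_3 + V_2 - 2  [with V_3=3, V_2=-4]  = -3

-3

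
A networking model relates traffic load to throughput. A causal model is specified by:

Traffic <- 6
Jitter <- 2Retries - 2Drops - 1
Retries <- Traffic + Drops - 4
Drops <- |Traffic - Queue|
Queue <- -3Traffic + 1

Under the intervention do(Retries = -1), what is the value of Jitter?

-49

Intervening sets Retries = -1 and removes its equation (Retries <- Traffic + Drops - 4).
Queue = -3Traffic + 1  [with Traffic=6]  = -17
Drops = |Traffic - Queue|  [with Traffic=6, Queue=-17]  = 23
Jitter = 2Retries - 2Drops - 1  [with Retries=-1, Drops=23]  = -49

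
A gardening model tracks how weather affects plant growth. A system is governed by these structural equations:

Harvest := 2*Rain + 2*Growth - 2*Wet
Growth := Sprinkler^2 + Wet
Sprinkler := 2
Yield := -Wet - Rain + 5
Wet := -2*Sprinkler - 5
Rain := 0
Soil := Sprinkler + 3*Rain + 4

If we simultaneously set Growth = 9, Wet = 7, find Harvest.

Setting Growth = 9, Wet = 7 by intervention discards those variables' equations.
Harvest = 2*Rain + 2*Growth - 2*Wet  [with Rain=0, Growth=9, Wet=7]  = 4

4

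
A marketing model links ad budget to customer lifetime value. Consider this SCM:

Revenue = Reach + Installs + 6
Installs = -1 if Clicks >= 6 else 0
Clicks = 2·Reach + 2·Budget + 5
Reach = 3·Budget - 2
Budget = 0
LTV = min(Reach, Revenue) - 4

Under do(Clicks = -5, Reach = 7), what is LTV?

Setting Clicks = -5, Reach = 7 by intervention discards those variables' equations.
Installs = -1 if Clicks >= 6 else 0  [with Clicks=-5]  = 0
Revenue = Reach + Installs + 6  [with Reach=7, Installs=0]  = 13
LTV = min(Reach, Revenue) - 4  [with Reach=7, Revenue=13]  = 3

3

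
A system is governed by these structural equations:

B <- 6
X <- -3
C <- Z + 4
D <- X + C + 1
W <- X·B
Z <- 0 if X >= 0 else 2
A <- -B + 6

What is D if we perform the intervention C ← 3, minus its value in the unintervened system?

Intervening sets C = 3 and removes its equation (C <- Z + 4).
D = X + C + 1  [with X=-3, C=3]  = 1
Without intervention: Z = 0 if X >= 0 else 2  [with X=-3]  = 2; C = Z + 4  [with Z=2]  = 6; D = X + C + 1  [with X=-3, C=6]  = 4.
Change = 1 − 4 = -3.

-3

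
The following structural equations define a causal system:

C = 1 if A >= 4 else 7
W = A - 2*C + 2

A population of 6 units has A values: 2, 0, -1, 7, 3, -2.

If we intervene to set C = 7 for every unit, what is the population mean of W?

-10.5

Under do(C=7), C's equation is replaced by C=7 for every unit. Per-unit W: -10, -12, -13, -5, -9, -14. Mean = -10.5.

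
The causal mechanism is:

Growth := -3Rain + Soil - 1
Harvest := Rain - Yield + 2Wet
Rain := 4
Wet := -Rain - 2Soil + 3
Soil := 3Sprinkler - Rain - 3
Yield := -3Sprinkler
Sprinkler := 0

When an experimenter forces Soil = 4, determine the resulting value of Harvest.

-14

The intervention breaks the incoming arrows to Soil: Soil := 3Sprinkler - Rain - 3 no longer applies, and Soil = 4.
Wet = -Rain - 2Soil + 3  [with Rain=4, Soil=4]  = -9
Yield = -3Sprinkler  [with Sprinkler=0]  = 0
Harvest = Rain - Yield + 2Wet  [with Rain=4, Yield=0, Wet=-9]  = -14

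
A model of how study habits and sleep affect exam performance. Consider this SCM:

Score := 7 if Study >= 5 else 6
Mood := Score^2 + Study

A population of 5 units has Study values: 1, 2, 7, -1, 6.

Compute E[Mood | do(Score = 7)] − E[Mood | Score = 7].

do(Score=7) breaks Score's dependence on Study. With Score=7 fixed, Mood across the units is 50, 51, 56, 48, 55, mean 52.
Observing Score=7 restricts to units where Score's equation naturally yields 7: Study ∈ {7, 6}. In that subpopulation Mood = 56, 55, mean 55.5.
Difference = 52 − 55.5 = -3.5.

-3.5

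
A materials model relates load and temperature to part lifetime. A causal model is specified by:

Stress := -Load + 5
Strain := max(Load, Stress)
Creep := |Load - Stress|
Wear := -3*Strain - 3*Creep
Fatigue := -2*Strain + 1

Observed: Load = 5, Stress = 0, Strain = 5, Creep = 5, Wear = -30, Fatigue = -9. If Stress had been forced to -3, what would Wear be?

do(Stress=-3) replaces the equation Stress := -Load + 5 with the constant Stress = -3.
Strain = max(Load, Stress)  [with Load=5, Stress=-3]  = 5
Creep = |Load - Stress|  [with Load=5, Stress=-3]  = 8
Wear = -3*Strain - 3*Creep  [with Strain=5, Creep=8]  = -39

-39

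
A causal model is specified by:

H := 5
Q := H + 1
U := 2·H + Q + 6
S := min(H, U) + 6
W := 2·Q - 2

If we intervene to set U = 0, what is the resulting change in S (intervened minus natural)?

-5

The intervention breaks the incoming arrows to U: U := 2·H + Q + 6 no longer applies, and U = 0.
S = min(H, U) + 6  [with H=5, U=0]  = 6
Without intervention: Q = H + 1  [with H=5]  = 6; U = 2·H + Q + 6  [with H=5, Q=6]  = 22; S = min(H, U) + 6  [with H=5, U=22]  = 11.
Change = 6 − 11 = -5.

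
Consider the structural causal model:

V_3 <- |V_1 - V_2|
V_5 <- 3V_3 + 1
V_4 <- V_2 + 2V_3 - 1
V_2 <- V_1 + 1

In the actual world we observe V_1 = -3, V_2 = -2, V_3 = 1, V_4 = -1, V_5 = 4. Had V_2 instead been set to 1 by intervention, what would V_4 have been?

Under do(V_2=1), the mechanism V_2 <- V_1 + 1 is discarded; V_2 is fixed at 1.
V_3 = |V_1 - V_2|  [with V_1=-3, V_2=1]  = 4
V_4 = V_2 + 2V_3 - 1  [with V_2=1, V_3=4]  = 8

8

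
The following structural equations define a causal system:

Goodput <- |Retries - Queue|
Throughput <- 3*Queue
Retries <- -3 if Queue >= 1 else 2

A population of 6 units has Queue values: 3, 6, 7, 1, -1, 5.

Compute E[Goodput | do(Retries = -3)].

Under do(Retries=-3), Retries's equation is replaced by Retries=-3 for every unit. Per-unit Goodput: 6, 9, 10, 4, 2, 8. Mean = 6.5.

6.5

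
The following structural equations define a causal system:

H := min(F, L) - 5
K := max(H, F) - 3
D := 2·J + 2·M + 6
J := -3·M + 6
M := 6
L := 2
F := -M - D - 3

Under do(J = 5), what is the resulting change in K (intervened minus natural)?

The intervention breaks the incoming arrows to J: J := -3·M + 6 no longer applies, and J = 5.
D = 2·J + 2·M + 6  [with J=5, M=6]  = 28
F = -M - D - 3  [with M=6, D=28]  = -37
H = min(F, L) - 5  [with F=-37, L=2]  = -42
K = max(H, F) - 3  [with H=-42, F=-37]  = -40
Without intervention: J = -3·M + 6  [with M=6]  = -12; D = 2·J + 2·M + 6  [with J=-12, M=6]  = -6; F = -M - D - 3  [with M=6, D=-6]  = -3; H = min(F, L) - 5  [with F=-3, L=2]  = -8; K = max(H, F) - 3  [with H=-8, F=-3]  = -6.
Change = -40 − (-6) = -34.

-34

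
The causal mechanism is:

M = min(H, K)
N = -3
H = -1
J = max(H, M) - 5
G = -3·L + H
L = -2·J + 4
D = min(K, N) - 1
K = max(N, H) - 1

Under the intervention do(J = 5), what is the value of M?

The intervention breaks the incoming arrows to J: J = max(H, M) - 5 no longer applies, and J = 5.
Since M is not a descendant of the intervened variable, it is unaffected.
K = max(N, H) - 1  [with N=-3, H=-1]  = -2
M = min(H, K)  [with H=-1, K=-2]  = -2

-2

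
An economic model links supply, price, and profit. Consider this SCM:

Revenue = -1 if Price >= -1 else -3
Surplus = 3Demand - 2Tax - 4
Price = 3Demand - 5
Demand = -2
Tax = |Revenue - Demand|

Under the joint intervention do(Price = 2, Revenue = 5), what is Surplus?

-24

Under do(Price = 2, Revenue = 5), each intervened variable's structural equation is replaced by its fixed value.
Tax = |Revenue - Demand|  [with Revenue=5, Demand=-2]  = 7
Surplus = 3Demand - 2Tax - 4  [with Demand=-2, Tax=7]  = -24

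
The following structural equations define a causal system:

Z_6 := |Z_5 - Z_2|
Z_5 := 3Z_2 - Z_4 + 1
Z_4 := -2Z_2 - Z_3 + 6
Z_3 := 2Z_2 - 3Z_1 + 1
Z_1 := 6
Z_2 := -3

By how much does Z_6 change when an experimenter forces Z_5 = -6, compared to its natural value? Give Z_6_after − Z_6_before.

The intervention breaks the incoming arrows to Z_5: Z_5 := 3Z_2 - Z_4 + 1 no longer applies, and Z_5 = -6.
Z_6 = |Z_5 - Z_2|  [with Z_5=-6, Z_2=-3]  = 3
Without intervention: Z_3 = 2Z_2 - 3Z_1 + 1  [with Z_2=-3, Z_1=6]  = -23; Z_4 = -2Z_2 - Z_3 + 6  [with Z_2=-3, Z_3=-23]  = 35; Z_5 = 3Z_2 - Z_4 + 1  [with Z_2=-3, Z_4=35]  = -43; Z_6 = |Z_5 - Z_2|  [with Z_5=-43, Z_2=-3]  = 40.
Change = 3 − 40 = -37.

-37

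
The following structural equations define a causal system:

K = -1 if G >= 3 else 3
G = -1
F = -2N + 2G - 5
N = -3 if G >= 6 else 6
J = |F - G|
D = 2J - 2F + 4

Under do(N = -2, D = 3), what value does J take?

2

Setting N = -2, D = 3 by intervention discards those variables' equations.
F = -2N + 2G - 5  [with N=-2, G=-1]  = -3
J = |F - G|  [with F=-3, G=-1]  = 2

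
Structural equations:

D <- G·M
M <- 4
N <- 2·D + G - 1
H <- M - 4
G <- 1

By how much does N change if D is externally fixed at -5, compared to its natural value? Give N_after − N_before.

do(D=-5) replaces the equation D <- G·M with the constant D = -5.
N = 2·D + G - 1  [with D=-5, G=1]  = -10
Without intervention: D = G·M  [with G=1, M=4]  = 4; N = 2·D + G - 1  [with D=4, G=1]  = 8.
Change = -10 − 8 = -18.

-18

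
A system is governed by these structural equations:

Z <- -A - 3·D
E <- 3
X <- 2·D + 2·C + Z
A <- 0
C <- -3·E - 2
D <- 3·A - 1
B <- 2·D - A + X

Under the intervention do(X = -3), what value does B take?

Intervening sets X = -3 and removes its equation (X <- 2·D + 2·C + Z).
D = 3·A - 1  [with A=0]  = -1
B = 2·D - A + X  [with D=-1, A=0, X=-3]  = -5

-5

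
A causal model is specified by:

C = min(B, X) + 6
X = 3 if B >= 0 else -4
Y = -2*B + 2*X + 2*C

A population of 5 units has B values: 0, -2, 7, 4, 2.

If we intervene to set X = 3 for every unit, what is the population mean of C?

Every unit gets X=3 under the intervention. C values become 6, 4, 9, 9, 8; E[C|do(X=3)] = 7.2.

7.2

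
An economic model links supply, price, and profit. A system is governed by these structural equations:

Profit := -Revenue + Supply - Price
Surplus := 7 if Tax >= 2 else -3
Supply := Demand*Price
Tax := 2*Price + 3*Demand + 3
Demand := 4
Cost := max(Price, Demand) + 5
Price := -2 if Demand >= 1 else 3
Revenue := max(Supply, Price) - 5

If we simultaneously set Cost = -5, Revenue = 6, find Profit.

Under do(Cost = -5, Revenue = 6), each intervened variable's structural equation is replaced by its fixed value.
Price = -2 if Demand >= 1 else 3  [with Demand=4]  = -2
Supply = Demand*Price  [with Demand=4, Price=-2]  = -8
Profit = -Revenue + Supply - Price  [with Revenue=6, Supply=-8, Price=-2]  = -12

-12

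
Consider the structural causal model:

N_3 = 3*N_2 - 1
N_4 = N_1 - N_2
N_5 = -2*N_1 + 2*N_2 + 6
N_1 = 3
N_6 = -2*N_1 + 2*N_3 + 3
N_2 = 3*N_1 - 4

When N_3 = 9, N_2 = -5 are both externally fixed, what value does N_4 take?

8

The joint intervention fixes N_3 = 9, N_2 = -5, removing each variable's own equation.
N_4 = N_1 - N_2  [with N_1=3, N_2=-5]  = 8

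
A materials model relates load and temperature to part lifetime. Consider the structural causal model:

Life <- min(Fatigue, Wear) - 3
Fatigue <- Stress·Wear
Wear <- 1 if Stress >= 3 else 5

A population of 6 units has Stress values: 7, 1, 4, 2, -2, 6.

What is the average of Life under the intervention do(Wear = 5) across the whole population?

The intervention sets Wear=5 in all 6 units regardless of Stress. Recomputing Life per unit gives 2, 2, 2, 2, -13, 2; average -0.5.

-0.5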